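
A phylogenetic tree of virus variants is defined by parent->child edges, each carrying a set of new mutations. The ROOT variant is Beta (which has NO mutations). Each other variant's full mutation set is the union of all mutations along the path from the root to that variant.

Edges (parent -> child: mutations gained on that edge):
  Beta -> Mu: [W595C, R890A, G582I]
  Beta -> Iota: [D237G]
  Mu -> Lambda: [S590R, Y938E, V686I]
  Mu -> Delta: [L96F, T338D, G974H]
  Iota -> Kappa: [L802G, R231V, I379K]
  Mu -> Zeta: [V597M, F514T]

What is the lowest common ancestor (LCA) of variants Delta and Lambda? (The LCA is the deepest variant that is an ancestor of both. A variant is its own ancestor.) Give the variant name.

Answer: Mu

Derivation:
Path from root to Delta: Beta -> Mu -> Delta
  ancestors of Delta: {Beta, Mu, Delta}
Path from root to Lambda: Beta -> Mu -> Lambda
  ancestors of Lambda: {Beta, Mu, Lambda}
Common ancestors: {Beta, Mu}
Walk up from Lambda: Lambda (not in ancestors of Delta), Mu (in ancestors of Delta), Beta (in ancestors of Delta)
Deepest common ancestor (LCA) = Mu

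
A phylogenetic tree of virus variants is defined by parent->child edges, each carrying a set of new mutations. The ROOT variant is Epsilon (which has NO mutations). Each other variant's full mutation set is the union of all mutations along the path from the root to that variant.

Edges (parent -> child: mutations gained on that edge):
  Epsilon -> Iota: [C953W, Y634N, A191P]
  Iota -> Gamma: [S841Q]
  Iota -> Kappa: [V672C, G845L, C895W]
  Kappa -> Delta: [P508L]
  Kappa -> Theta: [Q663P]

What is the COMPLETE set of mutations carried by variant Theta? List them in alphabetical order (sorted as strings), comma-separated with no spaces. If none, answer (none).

Answer: A191P,C895W,C953W,G845L,Q663P,V672C,Y634N

Derivation:
At Epsilon: gained [] -> total []
At Iota: gained ['C953W', 'Y634N', 'A191P'] -> total ['A191P', 'C953W', 'Y634N']
At Kappa: gained ['V672C', 'G845L', 'C895W'] -> total ['A191P', 'C895W', 'C953W', 'G845L', 'V672C', 'Y634N']
At Theta: gained ['Q663P'] -> total ['A191P', 'C895W', 'C953W', 'G845L', 'Q663P', 'V672C', 'Y634N']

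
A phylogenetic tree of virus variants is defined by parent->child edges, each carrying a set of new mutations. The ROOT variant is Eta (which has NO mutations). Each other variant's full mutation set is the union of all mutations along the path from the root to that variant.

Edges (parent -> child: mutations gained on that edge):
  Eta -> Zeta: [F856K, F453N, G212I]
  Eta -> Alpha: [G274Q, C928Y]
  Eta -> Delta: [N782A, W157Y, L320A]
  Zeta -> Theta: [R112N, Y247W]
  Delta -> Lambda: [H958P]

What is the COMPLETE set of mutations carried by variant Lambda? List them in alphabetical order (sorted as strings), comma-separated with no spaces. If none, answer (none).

Answer: H958P,L320A,N782A,W157Y

Derivation:
At Eta: gained [] -> total []
At Delta: gained ['N782A', 'W157Y', 'L320A'] -> total ['L320A', 'N782A', 'W157Y']
At Lambda: gained ['H958P'] -> total ['H958P', 'L320A', 'N782A', 'W157Y']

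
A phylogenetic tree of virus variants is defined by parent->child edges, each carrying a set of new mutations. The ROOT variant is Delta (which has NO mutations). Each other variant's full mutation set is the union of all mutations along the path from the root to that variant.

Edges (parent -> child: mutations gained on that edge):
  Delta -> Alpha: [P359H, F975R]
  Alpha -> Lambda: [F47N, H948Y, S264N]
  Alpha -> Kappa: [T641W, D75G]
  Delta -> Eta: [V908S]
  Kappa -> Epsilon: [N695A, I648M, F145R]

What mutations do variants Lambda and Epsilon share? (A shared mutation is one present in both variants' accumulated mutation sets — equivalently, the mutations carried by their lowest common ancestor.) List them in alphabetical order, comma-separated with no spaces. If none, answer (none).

Accumulating mutations along path to Lambda:
  At Delta: gained [] -> total []
  At Alpha: gained ['P359H', 'F975R'] -> total ['F975R', 'P359H']
  At Lambda: gained ['F47N', 'H948Y', 'S264N'] -> total ['F47N', 'F975R', 'H948Y', 'P359H', 'S264N']
Mutations(Lambda) = ['F47N', 'F975R', 'H948Y', 'P359H', 'S264N']
Accumulating mutations along path to Epsilon:
  At Delta: gained [] -> total []
  At Alpha: gained ['P359H', 'F975R'] -> total ['F975R', 'P359H']
  At Kappa: gained ['T641W', 'D75G'] -> total ['D75G', 'F975R', 'P359H', 'T641W']
  At Epsilon: gained ['N695A', 'I648M', 'F145R'] -> total ['D75G', 'F145R', 'F975R', 'I648M', 'N695A', 'P359H', 'T641W']
Mutations(Epsilon) = ['D75G', 'F145R', 'F975R', 'I648M', 'N695A', 'P359H', 'T641W']
Intersection: ['F47N', 'F975R', 'H948Y', 'P359H', 'S264N'] ∩ ['D75G', 'F145R', 'F975R', 'I648M', 'N695A', 'P359H', 'T641W'] = ['F975R', 'P359H']

Answer: F975R,P359H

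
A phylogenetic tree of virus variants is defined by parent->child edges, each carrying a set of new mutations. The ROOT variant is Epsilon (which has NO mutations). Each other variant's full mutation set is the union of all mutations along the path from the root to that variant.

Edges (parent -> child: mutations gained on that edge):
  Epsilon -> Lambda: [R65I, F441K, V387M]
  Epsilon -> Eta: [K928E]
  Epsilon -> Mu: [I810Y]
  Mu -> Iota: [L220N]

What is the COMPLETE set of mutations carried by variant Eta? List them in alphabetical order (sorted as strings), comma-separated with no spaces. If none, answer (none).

At Epsilon: gained [] -> total []
At Eta: gained ['K928E'] -> total ['K928E']

Answer: K928E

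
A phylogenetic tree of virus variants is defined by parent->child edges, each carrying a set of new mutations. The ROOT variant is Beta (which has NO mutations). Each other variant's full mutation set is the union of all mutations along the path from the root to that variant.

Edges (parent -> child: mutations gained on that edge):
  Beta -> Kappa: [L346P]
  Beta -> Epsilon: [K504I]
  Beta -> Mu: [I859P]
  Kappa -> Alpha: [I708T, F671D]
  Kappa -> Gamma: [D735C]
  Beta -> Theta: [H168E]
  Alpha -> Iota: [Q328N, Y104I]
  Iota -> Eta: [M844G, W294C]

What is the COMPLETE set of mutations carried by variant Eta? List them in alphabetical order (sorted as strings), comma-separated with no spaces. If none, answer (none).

At Beta: gained [] -> total []
At Kappa: gained ['L346P'] -> total ['L346P']
At Alpha: gained ['I708T', 'F671D'] -> total ['F671D', 'I708T', 'L346P']
At Iota: gained ['Q328N', 'Y104I'] -> total ['F671D', 'I708T', 'L346P', 'Q328N', 'Y104I']
At Eta: gained ['M844G', 'W294C'] -> total ['F671D', 'I708T', 'L346P', 'M844G', 'Q328N', 'W294C', 'Y104I']

Answer: F671D,I708T,L346P,M844G,Q328N,W294C,Y104I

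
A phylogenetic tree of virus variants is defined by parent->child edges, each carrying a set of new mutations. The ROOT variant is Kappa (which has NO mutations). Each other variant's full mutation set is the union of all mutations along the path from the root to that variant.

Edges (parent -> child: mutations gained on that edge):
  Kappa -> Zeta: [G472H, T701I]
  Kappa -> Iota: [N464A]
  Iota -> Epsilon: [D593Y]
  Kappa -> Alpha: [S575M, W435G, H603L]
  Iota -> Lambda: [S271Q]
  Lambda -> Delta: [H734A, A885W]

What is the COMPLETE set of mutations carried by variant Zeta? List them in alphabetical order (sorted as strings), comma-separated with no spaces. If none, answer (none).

Answer: G472H,T701I

Derivation:
At Kappa: gained [] -> total []
At Zeta: gained ['G472H', 'T701I'] -> total ['G472H', 'T701I']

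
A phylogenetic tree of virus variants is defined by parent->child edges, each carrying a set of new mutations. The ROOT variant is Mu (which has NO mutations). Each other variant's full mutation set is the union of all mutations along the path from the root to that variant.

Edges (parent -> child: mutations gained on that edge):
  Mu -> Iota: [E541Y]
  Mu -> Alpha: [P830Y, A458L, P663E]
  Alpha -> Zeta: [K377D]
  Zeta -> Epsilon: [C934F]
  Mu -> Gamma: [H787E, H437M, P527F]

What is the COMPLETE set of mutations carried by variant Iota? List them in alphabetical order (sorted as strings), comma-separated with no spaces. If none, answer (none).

Answer: E541Y

Derivation:
At Mu: gained [] -> total []
At Iota: gained ['E541Y'] -> total ['E541Y']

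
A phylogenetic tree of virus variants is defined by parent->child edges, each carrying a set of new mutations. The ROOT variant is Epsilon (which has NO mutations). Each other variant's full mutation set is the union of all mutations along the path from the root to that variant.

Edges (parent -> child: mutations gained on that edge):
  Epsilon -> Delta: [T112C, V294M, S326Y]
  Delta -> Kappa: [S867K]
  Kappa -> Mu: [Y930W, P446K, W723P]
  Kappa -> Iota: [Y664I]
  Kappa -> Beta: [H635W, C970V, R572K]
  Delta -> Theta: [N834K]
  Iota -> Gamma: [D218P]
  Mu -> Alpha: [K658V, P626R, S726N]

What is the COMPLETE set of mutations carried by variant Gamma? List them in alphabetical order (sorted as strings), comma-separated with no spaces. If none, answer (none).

Answer: D218P,S326Y,S867K,T112C,V294M,Y664I

Derivation:
At Epsilon: gained [] -> total []
At Delta: gained ['T112C', 'V294M', 'S326Y'] -> total ['S326Y', 'T112C', 'V294M']
At Kappa: gained ['S867K'] -> total ['S326Y', 'S867K', 'T112C', 'V294M']
At Iota: gained ['Y664I'] -> total ['S326Y', 'S867K', 'T112C', 'V294M', 'Y664I']
At Gamma: gained ['D218P'] -> total ['D218P', 'S326Y', 'S867K', 'T112C', 'V294M', 'Y664I']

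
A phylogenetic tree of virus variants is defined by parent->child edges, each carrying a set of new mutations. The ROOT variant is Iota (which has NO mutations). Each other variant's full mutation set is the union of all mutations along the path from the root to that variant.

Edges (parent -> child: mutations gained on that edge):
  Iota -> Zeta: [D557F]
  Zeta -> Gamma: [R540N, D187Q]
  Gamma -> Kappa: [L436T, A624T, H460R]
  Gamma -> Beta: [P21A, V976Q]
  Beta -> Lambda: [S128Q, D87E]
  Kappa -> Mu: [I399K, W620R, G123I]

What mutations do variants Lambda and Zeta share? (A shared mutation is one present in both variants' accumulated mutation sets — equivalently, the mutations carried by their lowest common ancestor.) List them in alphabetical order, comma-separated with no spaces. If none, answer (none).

Answer: D557F

Derivation:
Accumulating mutations along path to Lambda:
  At Iota: gained [] -> total []
  At Zeta: gained ['D557F'] -> total ['D557F']
  At Gamma: gained ['R540N', 'D187Q'] -> total ['D187Q', 'D557F', 'R540N']
  At Beta: gained ['P21A', 'V976Q'] -> total ['D187Q', 'D557F', 'P21A', 'R540N', 'V976Q']
  At Lambda: gained ['S128Q', 'D87E'] -> total ['D187Q', 'D557F', 'D87E', 'P21A', 'R540N', 'S128Q', 'V976Q']
Mutations(Lambda) = ['D187Q', 'D557F', 'D87E', 'P21A', 'R540N', 'S128Q', 'V976Q']
Accumulating mutations along path to Zeta:
  At Iota: gained [] -> total []
  At Zeta: gained ['D557F'] -> total ['D557F']
Mutations(Zeta) = ['D557F']
Intersection: ['D187Q', 'D557F', 'D87E', 'P21A', 'R540N', 'S128Q', 'V976Q'] ∩ ['D557F'] = ['D557F']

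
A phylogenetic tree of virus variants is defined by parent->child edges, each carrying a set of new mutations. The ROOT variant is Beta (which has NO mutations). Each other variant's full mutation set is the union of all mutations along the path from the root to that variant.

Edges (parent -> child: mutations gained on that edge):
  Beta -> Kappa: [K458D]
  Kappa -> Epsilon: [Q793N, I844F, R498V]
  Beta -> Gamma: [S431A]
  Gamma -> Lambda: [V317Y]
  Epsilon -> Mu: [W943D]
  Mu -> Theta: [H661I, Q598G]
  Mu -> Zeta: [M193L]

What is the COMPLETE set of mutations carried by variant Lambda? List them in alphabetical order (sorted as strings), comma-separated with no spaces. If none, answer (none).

At Beta: gained [] -> total []
At Gamma: gained ['S431A'] -> total ['S431A']
At Lambda: gained ['V317Y'] -> total ['S431A', 'V317Y']

Answer: S431A,V317Y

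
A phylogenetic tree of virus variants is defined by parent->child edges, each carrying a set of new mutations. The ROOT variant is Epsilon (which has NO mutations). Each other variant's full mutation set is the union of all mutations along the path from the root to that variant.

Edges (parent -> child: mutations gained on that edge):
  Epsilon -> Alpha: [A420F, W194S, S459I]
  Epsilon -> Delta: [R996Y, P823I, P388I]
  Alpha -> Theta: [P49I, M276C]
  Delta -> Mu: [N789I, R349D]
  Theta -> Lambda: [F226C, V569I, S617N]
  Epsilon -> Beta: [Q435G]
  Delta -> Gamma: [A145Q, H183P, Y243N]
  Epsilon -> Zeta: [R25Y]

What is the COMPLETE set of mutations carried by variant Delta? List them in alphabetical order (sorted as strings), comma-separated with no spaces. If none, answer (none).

Answer: P388I,P823I,R996Y

Derivation:
At Epsilon: gained [] -> total []
At Delta: gained ['R996Y', 'P823I', 'P388I'] -> total ['P388I', 'P823I', 'R996Y']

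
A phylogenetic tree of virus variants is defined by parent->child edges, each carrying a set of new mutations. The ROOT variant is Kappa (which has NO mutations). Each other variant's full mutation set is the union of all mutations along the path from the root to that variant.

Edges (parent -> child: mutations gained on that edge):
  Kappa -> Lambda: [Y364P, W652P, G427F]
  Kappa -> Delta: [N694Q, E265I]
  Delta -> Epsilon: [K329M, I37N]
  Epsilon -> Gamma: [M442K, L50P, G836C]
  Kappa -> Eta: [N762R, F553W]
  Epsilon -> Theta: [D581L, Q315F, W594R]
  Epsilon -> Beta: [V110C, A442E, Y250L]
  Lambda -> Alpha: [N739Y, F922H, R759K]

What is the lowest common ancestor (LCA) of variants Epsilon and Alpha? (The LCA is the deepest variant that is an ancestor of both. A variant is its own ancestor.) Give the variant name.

Answer: Kappa

Derivation:
Path from root to Epsilon: Kappa -> Delta -> Epsilon
  ancestors of Epsilon: {Kappa, Delta, Epsilon}
Path from root to Alpha: Kappa -> Lambda -> Alpha
  ancestors of Alpha: {Kappa, Lambda, Alpha}
Common ancestors: {Kappa}
Walk up from Alpha: Alpha (not in ancestors of Epsilon), Lambda (not in ancestors of Epsilon), Kappa (in ancestors of Epsilon)
Deepest common ancestor (LCA) = Kappa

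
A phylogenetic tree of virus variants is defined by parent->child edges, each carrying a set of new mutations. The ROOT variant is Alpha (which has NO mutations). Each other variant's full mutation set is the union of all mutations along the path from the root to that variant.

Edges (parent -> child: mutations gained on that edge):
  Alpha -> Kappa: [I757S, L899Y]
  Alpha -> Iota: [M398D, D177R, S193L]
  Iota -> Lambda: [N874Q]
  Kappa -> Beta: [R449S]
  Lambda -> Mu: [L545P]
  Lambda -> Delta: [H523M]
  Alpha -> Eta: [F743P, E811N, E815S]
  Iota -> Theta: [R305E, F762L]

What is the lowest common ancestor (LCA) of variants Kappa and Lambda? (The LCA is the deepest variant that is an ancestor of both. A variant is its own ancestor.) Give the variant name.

Answer: Alpha

Derivation:
Path from root to Kappa: Alpha -> Kappa
  ancestors of Kappa: {Alpha, Kappa}
Path from root to Lambda: Alpha -> Iota -> Lambda
  ancestors of Lambda: {Alpha, Iota, Lambda}
Common ancestors: {Alpha}
Walk up from Lambda: Lambda (not in ancestors of Kappa), Iota (not in ancestors of Kappa), Alpha (in ancestors of Kappa)
Deepest common ancestor (LCA) = Alpha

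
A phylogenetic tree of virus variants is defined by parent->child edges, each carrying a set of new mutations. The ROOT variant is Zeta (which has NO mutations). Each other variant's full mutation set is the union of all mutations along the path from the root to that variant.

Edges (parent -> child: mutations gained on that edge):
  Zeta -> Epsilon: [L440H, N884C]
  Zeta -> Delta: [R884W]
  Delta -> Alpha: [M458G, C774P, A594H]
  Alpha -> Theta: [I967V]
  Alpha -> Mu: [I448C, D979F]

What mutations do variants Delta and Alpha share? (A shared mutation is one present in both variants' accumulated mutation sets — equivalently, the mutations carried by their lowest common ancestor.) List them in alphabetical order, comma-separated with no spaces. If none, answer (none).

Accumulating mutations along path to Delta:
  At Zeta: gained [] -> total []
  At Delta: gained ['R884W'] -> total ['R884W']
Mutations(Delta) = ['R884W']
Accumulating mutations along path to Alpha:
  At Zeta: gained [] -> total []
  At Delta: gained ['R884W'] -> total ['R884W']
  At Alpha: gained ['M458G', 'C774P', 'A594H'] -> total ['A594H', 'C774P', 'M458G', 'R884W']
Mutations(Alpha) = ['A594H', 'C774P', 'M458G', 'R884W']
Intersection: ['R884W'] ∩ ['A594H', 'C774P', 'M458G', 'R884W'] = ['R884W']

Answer: R884W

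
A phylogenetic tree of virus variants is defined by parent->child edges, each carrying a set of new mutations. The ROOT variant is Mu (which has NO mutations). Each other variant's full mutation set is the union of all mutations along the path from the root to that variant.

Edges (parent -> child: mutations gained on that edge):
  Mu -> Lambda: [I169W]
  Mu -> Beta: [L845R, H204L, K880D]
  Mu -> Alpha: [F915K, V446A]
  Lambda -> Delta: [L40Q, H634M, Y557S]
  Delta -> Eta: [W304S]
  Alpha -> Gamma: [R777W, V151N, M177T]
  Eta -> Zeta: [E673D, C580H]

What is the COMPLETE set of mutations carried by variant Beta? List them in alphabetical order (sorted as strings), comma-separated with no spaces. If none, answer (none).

At Mu: gained [] -> total []
At Beta: gained ['L845R', 'H204L', 'K880D'] -> total ['H204L', 'K880D', 'L845R']

Answer: H204L,K880D,L845R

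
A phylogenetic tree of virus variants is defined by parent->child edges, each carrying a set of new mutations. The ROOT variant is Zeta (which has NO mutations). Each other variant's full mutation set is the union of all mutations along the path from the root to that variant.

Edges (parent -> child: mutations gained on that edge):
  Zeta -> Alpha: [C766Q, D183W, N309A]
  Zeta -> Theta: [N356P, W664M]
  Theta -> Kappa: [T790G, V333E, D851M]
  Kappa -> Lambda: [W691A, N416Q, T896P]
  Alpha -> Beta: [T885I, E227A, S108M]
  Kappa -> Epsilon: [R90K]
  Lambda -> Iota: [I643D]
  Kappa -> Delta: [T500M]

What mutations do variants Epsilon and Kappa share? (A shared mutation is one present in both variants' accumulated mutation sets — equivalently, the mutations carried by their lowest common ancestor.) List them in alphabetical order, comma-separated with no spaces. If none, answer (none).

Accumulating mutations along path to Epsilon:
  At Zeta: gained [] -> total []
  At Theta: gained ['N356P', 'W664M'] -> total ['N356P', 'W664M']
  At Kappa: gained ['T790G', 'V333E', 'D851M'] -> total ['D851M', 'N356P', 'T790G', 'V333E', 'W664M']
  At Epsilon: gained ['R90K'] -> total ['D851M', 'N356P', 'R90K', 'T790G', 'V333E', 'W664M']
Mutations(Epsilon) = ['D851M', 'N356P', 'R90K', 'T790G', 'V333E', 'W664M']
Accumulating mutations along path to Kappa:
  At Zeta: gained [] -> total []
  At Theta: gained ['N356P', 'W664M'] -> total ['N356P', 'W664M']
  At Kappa: gained ['T790G', 'V333E', 'D851M'] -> total ['D851M', 'N356P', 'T790G', 'V333E', 'W664M']
Mutations(Kappa) = ['D851M', 'N356P', 'T790G', 'V333E', 'W664M']
Intersection: ['D851M', 'N356P', 'R90K', 'T790G', 'V333E', 'W664M'] ∩ ['D851M', 'N356P', 'T790G', 'V333E', 'W664M'] = ['D851M', 'N356P', 'T790G', 'V333E', 'W664M']

Answer: D851M,N356P,T790G,V333E,W664M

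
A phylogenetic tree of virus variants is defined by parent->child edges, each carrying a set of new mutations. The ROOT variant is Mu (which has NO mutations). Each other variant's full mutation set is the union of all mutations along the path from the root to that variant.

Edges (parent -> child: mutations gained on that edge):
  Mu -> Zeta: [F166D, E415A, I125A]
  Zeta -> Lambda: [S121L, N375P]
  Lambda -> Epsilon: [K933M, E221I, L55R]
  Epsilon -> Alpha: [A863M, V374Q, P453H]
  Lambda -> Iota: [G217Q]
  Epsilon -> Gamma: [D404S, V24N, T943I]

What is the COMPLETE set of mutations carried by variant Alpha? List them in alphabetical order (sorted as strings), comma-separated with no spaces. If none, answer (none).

At Mu: gained [] -> total []
At Zeta: gained ['F166D', 'E415A', 'I125A'] -> total ['E415A', 'F166D', 'I125A']
At Lambda: gained ['S121L', 'N375P'] -> total ['E415A', 'F166D', 'I125A', 'N375P', 'S121L']
At Epsilon: gained ['K933M', 'E221I', 'L55R'] -> total ['E221I', 'E415A', 'F166D', 'I125A', 'K933M', 'L55R', 'N375P', 'S121L']
At Alpha: gained ['A863M', 'V374Q', 'P453H'] -> total ['A863M', 'E221I', 'E415A', 'F166D', 'I125A', 'K933M', 'L55R', 'N375P', 'P453H', 'S121L', 'V374Q']

Answer: A863M,E221I,E415A,F166D,I125A,K933M,L55R,N375P,P453H,S121L,V374Q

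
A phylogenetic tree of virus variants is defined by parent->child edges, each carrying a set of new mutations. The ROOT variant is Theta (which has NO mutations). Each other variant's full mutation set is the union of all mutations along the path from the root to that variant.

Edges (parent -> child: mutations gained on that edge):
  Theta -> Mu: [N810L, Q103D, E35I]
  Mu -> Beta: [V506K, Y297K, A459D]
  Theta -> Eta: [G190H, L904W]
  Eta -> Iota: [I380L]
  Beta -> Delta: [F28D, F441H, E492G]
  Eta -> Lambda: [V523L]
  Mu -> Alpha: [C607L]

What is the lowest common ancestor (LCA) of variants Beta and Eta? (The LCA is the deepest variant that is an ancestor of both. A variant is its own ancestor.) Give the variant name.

Path from root to Beta: Theta -> Mu -> Beta
  ancestors of Beta: {Theta, Mu, Beta}
Path from root to Eta: Theta -> Eta
  ancestors of Eta: {Theta, Eta}
Common ancestors: {Theta}
Walk up from Eta: Eta (not in ancestors of Beta), Theta (in ancestors of Beta)
Deepest common ancestor (LCA) = Theta

Answer: Theta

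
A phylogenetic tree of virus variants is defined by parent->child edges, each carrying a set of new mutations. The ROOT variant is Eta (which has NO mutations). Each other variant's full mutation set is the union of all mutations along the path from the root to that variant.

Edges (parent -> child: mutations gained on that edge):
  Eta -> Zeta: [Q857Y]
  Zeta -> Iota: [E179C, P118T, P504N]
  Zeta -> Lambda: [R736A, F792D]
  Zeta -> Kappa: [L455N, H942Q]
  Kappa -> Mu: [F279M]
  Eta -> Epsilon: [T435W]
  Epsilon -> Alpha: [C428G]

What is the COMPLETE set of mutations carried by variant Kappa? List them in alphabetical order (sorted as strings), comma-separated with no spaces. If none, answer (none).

At Eta: gained [] -> total []
At Zeta: gained ['Q857Y'] -> total ['Q857Y']
At Kappa: gained ['L455N', 'H942Q'] -> total ['H942Q', 'L455N', 'Q857Y']

Answer: H942Q,L455N,Q857Y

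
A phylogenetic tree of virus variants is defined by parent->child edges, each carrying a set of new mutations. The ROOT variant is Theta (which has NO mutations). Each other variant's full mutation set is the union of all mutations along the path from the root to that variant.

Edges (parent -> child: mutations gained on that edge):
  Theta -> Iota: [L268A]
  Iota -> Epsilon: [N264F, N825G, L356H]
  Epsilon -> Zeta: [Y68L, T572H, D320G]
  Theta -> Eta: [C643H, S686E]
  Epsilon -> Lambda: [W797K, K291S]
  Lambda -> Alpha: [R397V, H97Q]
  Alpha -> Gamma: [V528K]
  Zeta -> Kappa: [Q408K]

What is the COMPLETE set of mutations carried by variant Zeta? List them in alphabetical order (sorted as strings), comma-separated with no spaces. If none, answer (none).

At Theta: gained [] -> total []
At Iota: gained ['L268A'] -> total ['L268A']
At Epsilon: gained ['N264F', 'N825G', 'L356H'] -> total ['L268A', 'L356H', 'N264F', 'N825G']
At Zeta: gained ['Y68L', 'T572H', 'D320G'] -> total ['D320G', 'L268A', 'L356H', 'N264F', 'N825G', 'T572H', 'Y68L']

Answer: D320G,L268A,L356H,N264F,N825G,T572H,Y68L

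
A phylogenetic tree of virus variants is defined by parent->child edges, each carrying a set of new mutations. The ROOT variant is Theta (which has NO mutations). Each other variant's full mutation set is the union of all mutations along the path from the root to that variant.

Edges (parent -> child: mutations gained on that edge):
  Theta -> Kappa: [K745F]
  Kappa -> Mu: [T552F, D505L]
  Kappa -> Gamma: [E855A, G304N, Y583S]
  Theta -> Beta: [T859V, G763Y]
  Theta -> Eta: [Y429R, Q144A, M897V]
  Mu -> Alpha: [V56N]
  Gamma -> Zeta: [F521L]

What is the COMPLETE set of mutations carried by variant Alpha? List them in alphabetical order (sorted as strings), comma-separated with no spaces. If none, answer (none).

Answer: D505L,K745F,T552F,V56N

Derivation:
At Theta: gained [] -> total []
At Kappa: gained ['K745F'] -> total ['K745F']
At Mu: gained ['T552F', 'D505L'] -> total ['D505L', 'K745F', 'T552F']
At Alpha: gained ['V56N'] -> total ['D505L', 'K745F', 'T552F', 'V56N']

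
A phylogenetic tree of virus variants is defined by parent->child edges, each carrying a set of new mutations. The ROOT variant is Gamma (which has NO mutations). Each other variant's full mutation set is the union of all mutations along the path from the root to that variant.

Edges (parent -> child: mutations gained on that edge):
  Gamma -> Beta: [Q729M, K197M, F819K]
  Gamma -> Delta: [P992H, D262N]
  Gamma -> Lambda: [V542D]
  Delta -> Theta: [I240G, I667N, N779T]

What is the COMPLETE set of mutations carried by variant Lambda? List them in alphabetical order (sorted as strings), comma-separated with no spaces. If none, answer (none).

Answer: V542D

Derivation:
At Gamma: gained [] -> total []
At Lambda: gained ['V542D'] -> total ['V542D']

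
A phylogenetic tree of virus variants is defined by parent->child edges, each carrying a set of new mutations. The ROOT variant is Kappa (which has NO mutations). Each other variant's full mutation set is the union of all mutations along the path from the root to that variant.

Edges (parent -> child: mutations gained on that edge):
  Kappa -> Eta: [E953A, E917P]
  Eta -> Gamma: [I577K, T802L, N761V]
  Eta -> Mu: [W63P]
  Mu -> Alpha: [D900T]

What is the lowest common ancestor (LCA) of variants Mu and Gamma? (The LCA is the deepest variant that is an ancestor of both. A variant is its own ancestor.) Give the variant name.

Path from root to Mu: Kappa -> Eta -> Mu
  ancestors of Mu: {Kappa, Eta, Mu}
Path from root to Gamma: Kappa -> Eta -> Gamma
  ancestors of Gamma: {Kappa, Eta, Gamma}
Common ancestors: {Kappa, Eta}
Walk up from Gamma: Gamma (not in ancestors of Mu), Eta (in ancestors of Mu), Kappa (in ancestors of Mu)
Deepest common ancestor (LCA) = Eta

Answer: Eta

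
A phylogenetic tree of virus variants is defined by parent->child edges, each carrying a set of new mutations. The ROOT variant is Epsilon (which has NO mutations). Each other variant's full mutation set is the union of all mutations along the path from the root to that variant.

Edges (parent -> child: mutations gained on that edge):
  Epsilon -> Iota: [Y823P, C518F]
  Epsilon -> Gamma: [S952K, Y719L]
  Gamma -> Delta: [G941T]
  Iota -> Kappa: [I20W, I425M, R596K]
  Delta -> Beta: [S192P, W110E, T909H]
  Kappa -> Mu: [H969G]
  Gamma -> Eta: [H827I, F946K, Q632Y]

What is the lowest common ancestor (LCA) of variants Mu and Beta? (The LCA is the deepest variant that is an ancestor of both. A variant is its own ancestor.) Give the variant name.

Path from root to Mu: Epsilon -> Iota -> Kappa -> Mu
  ancestors of Mu: {Epsilon, Iota, Kappa, Mu}
Path from root to Beta: Epsilon -> Gamma -> Delta -> Beta
  ancestors of Beta: {Epsilon, Gamma, Delta, Beta}
Common ancestors: {Epsilon}
Walk up from Beta: Beta (not in ancestors of Mu), Delta (not in ancestors of Mu), Gamma (not in ancestors of Mu), Epsilon (in ancestors of Mu)
Deepest common ancestor (LCA) = Epsilon

Answer: Epsilon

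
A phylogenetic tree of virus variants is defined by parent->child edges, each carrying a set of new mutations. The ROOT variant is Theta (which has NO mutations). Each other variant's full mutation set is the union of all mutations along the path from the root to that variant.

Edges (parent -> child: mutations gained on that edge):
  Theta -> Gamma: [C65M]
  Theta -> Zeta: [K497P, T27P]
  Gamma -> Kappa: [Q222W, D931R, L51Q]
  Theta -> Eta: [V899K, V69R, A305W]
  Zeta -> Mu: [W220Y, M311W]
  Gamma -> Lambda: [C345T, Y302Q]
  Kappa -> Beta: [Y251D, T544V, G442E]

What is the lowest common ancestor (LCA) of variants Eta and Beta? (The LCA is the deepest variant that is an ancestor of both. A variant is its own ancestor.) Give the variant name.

Path from root to Eta: Theta -> Eta
  ancestors of Eta: {Theta, Eta}
Path from root to Beta: Theta -> Gamma -> Kappa -> Beta
  ancestors of Beta: {Theta, Gamma, Kappa, Beta}
Common ancestors: {Theta}
Walk up from Beta: Beta (not in ancestors of Eta), Kappa (not in ancestors of Eta), Gamma (not in ancestors of Eta), Theta (in ancestors of Eta)
Deepest common ancestor (LCA) = Theta

Answer: Theta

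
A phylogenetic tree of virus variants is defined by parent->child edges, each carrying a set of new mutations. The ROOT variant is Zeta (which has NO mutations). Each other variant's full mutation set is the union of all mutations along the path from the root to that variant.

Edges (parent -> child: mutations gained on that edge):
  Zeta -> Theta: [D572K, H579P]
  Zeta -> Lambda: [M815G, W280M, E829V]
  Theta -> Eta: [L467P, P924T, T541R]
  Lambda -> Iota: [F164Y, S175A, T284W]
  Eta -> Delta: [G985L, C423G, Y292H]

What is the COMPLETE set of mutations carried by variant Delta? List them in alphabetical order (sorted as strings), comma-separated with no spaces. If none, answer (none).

At Zeta: gained [] -> total []
At Theta: gained ['D572K', 'H579P'] -> total ['D572K', 'H579P']
At Eta: gained ['L467P', 'P924T', 'T541R'] -> total ['D572K', 'H579P', 'L467P', 'P924T', 'T541R']
At Delta: gained ['G985L', 'C423G', 'Y292H'] -> total ['C423G', 'D572K', 'G985L', 'H579P', 'L467P', 'P924T', 'T541R', 'Y292H']

Answer: C423G,D572K,G985L,H579P,L467P,P924T,T541R,Y292H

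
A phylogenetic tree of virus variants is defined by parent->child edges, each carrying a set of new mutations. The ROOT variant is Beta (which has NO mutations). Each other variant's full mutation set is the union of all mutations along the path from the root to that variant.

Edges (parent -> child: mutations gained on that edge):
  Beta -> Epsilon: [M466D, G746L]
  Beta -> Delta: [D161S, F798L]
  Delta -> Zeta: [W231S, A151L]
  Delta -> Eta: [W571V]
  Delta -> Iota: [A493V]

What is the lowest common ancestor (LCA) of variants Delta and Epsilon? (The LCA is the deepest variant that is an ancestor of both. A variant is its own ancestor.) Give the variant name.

Path from root to Delta: Beta -> Delta
  ancestors of Delta: {Beta, Delta}
Path from root to Epsilon: Beta -> Epsilon
  ancestors of Epsilon: {Beta, Epsilon}
Common ancestors: {Beta}
Walk up from Epsilon: Epsilon (not in ancestors of Delta), Beta (in ancestors of Delta)
Deepest common ancestor (LCA) = Beta

Answer: Beta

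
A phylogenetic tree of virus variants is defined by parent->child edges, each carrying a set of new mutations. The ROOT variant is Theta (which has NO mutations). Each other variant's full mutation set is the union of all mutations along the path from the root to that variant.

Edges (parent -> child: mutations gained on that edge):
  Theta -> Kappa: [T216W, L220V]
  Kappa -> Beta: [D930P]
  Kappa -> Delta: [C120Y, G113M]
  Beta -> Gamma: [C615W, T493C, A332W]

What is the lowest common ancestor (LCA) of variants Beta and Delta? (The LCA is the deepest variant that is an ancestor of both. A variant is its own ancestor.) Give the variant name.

Path from root to Beta: Theta -> Kappa -> Beta
  ancestors of Beta: {Theta, Kappa, Beta}
Path from root to Delta: Theta -> Kappa -> Delta
  ancestors of Delta: {Theta, Kappa, Delta}
Common ancestors: {Theta, Kappa}
Walk up from Delta: Delta (not in ancestors of Beta), Kappa (in ancestors of Beta), Theta (in ancestors of Beta)
Deepest common ancestor (LCA) = Kappa

Answer: Kappa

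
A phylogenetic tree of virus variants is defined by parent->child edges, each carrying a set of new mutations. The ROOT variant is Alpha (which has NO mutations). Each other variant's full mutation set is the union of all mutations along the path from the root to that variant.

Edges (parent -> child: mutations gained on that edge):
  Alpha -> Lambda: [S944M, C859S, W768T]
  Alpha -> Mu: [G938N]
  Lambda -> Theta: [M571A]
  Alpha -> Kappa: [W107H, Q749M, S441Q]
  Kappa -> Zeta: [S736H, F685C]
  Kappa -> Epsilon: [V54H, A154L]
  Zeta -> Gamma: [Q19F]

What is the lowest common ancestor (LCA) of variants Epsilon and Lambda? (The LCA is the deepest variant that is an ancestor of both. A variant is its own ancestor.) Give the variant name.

Path from root to Epsilon: Alpha -> Kappa -> Epsilon
  ancestors of Epsilon: {Alpha, Kappa, Epsilon}
Path from root to Lambda: Alpha -> Lambda
  ancestors of Lambda: {Alpha, Lambda}
Common ancestors: {Alpha}
Walk up from Lambda: Lambda (not in ancestors of Epsilon), Alpha (in ancestors of Epsilon)
Deepest common ancestor (LCA) = Alpha

Answer: Alpha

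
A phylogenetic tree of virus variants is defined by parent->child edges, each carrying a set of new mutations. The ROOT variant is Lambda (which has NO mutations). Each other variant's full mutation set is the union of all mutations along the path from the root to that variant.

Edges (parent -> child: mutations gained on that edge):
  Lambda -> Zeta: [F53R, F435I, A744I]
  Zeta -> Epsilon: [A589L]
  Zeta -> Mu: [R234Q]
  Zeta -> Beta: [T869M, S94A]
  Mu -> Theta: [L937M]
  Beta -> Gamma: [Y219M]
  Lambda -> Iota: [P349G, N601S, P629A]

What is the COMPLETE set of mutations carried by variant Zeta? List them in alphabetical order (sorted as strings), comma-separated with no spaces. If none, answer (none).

At Lambda: gained [] -> total []
At Zeta: gained ['F53R', 'F435I', 'A744I'] -> total ['A744I', 'F435I', 'F53R']

Answer: A744I,F435I,F53R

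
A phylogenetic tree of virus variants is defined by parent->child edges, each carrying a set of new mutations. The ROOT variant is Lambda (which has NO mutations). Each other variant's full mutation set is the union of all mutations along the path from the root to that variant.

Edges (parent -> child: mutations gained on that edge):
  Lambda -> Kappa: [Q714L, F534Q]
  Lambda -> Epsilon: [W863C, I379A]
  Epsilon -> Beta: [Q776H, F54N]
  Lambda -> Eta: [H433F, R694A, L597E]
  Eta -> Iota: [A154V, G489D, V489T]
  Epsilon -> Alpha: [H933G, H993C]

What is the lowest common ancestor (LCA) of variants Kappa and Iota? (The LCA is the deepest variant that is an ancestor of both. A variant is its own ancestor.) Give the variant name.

Answer: Lambda

Derivation:
Path from root to Kappa: Lambda -> Kappa
  ancestors of Kappa: {Lambda, Kappa}
Path from root to Iota: Lambda -> Eta -> Iota
  ancestors of Iota: {Lambda, Eta, Iota}
Common ancestors: {Lambda}
Walk up from Iota: Iota (not in ancestors of Kappa), Eta (not in ancestors of Kappa), Lambda (in ancestors of Kappa)
Deepest common ancestor (LCA) = Lambda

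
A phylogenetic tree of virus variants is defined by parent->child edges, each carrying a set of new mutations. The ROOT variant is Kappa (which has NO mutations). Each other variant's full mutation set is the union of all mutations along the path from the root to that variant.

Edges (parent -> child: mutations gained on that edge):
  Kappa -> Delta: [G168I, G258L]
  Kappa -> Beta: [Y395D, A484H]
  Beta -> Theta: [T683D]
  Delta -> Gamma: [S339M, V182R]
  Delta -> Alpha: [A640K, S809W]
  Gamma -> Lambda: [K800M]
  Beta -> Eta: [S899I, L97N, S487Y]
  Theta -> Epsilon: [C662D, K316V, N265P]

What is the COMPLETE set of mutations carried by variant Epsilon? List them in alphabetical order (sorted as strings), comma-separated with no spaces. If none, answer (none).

Answer: A484H,C662D,K316V,N265P,T683D,Y395D

Derivation:
At Kappa: gained [] -> total []
At Beta: gained ['Y395D', 'A484H'] -> total ['A484H', 'Y395D']
At Theta: gained ['T683D'] -> total ['A484H', 'T683D', 'Y395D']
At Epsilon: gained ['C662D', 'K316V', 'N265P'] -> total ['A484H', 'C662D', 'K316V', 'N265P', 'T683D', 'Y395D']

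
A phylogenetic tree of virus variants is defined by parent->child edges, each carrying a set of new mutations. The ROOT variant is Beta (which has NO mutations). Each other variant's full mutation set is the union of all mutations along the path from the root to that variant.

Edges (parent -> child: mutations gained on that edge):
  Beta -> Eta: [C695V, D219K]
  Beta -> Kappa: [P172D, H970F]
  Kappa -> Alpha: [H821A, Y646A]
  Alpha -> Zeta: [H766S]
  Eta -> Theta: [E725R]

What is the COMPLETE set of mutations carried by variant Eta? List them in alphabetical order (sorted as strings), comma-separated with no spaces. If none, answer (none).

Answer: C695V,D219K

Derivation:
At Beta: gained [] -> total []
At Eta: gained ['C695V', 'D219K'] -> total ['C695V', 'D219K']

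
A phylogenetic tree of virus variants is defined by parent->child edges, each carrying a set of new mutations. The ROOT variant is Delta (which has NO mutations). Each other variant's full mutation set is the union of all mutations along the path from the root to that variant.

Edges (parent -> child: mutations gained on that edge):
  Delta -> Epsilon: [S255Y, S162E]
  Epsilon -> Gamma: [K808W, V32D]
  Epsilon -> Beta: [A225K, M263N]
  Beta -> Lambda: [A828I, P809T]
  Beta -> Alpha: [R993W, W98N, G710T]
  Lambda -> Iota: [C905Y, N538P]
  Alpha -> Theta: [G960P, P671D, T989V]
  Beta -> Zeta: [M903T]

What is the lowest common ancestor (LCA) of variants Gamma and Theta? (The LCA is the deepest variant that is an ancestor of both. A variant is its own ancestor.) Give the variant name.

Path from root to Gamma: Delta -> Epsilon -> Gamma
  ancestors of Gamma: {Delta, Epsilon, Gamma}
Path from root to Theta: Delta -> Epsilon -> Beta -> Alpha -> Theta
  ancestors of Theta: {Delta, Epsilon, Beta, Alpha, Theta}
Common ancestors: {Delta, Epsilon}
Walk up from Theta: Theta (not in ancestors of Gamma), Alpha (not in ancestors of Gamma), Beta (not in ancestors of Gamma), Epsilon (in ancestors of Gamma), Delta (in ancestors of Gamma)
Deepest common ancestor (LCA) = Epsilon

Answer: Epsilon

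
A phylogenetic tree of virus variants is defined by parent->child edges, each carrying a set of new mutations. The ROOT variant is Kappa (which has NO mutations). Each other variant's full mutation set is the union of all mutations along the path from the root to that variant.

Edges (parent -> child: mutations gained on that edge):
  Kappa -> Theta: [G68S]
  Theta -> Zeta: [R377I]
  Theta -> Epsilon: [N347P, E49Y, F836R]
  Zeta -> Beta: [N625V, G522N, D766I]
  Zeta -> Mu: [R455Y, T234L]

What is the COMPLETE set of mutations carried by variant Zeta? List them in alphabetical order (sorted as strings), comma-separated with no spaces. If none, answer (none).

At Kappa: gained [] -> total []
At Theta: gained ['G68S'] -> total ['G68S']
At Zeta: gained ['R377I'] -> total ['G68S', 'R377I']

Answer: G68S,R377I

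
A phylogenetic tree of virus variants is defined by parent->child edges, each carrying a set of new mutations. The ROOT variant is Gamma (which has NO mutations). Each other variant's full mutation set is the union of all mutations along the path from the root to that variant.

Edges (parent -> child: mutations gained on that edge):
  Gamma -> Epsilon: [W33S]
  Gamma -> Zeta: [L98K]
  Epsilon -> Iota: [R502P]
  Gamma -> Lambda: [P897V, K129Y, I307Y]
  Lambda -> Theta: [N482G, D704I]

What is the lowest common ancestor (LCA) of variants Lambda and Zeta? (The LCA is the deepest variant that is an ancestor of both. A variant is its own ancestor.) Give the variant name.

Path from root to Lambda: Gamma -> Lambda
  ancestors of Lambda: {Gamma, Lambda}
Path from root to Zeta: Gamma -> Zeta
  ancestors of Zeta: {Gamma, Zeta}
Common ancestors: {Gamma}
Walk up from Zeta: Zeta (not in ancestors of Lambda), Gamma (in ancestors of Lambda)
Deepest common ancestor (LCA) = Gamma

Answer: Gamma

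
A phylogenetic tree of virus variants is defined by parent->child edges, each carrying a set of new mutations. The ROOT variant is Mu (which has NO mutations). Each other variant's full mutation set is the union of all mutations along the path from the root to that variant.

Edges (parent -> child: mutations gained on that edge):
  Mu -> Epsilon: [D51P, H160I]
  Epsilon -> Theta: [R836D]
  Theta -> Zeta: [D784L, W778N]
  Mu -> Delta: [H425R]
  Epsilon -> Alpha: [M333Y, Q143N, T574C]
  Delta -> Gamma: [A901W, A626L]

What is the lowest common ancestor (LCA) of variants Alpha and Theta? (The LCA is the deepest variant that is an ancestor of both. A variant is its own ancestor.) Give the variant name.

Path from root to Alpha: Mu -> Epsilon -> Alpha
  ancestors of Alpha: {Mu, Epsilon, Alpha}
Path from root to Theta: Mu -> Epsilon -> Theta
  ancestors of Theta: {Mu, Epsilon, Theta}
Common ancestors: {Mu, Epsilon}
Walk up from Theta: Theta (not in ancestors of Alpha), Epsilon (in ancestors of Alpha), Mu (in ancestors of Alpha)
Deepest common ancestor (LCA) = Epsilon

Answer: Epsilon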